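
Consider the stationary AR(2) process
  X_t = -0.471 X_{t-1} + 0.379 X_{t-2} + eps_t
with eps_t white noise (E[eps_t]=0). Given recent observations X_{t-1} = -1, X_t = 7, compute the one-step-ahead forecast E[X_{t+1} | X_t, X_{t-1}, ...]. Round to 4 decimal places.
E[X_{t+1} \mid \mathcal F_t] = -3.6760

For an AR(p) model X_t = c + sum_i phi_i X_{t-i} + eps_t, the
one-step-ahead conditional mean is
  E[X_{t+1} | X_t, ...] = c + sum_i phi_i X_{t+1-i}.
Substitute known values:
  E[X_{t+1} | ...] = (-0.471) * (7) + (0.379) * (-1)
                   = -3.6760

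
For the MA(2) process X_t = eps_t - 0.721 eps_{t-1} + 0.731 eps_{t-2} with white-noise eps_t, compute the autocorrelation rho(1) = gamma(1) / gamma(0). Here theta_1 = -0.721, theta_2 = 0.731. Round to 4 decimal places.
\rho(1) = -0.6076

For an MA(q) process with theta_0 = 1, the autocovariance is
  gamma(k) = sigma^2 * sum_{i=0..q-k} theta_i * theta_{i+k},
and rho(k) = gamma(k) / gamma(0). Sigma^2 cancels.
  numerator   = (1)*(-0.721) + (-0.721)*(0.731) = -1.248051.
  denominator = (1)^2 + (-0.721)^2 + (0.731)^2 = 2.054202.
  rho(1) = -1.248051 / 2.054202 = -0.6076.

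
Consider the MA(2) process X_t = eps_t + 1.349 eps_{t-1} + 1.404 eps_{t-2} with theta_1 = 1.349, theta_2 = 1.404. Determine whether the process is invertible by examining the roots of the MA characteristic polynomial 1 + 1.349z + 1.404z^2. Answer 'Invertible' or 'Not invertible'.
\text{Not invertible}

The MA(q) characteristic polynomial is P(z) = 1 + 1.349z + 1.404z^2.
Invertibility requires all roots to lie outside the unit circle, i.e. |z| > 1 for every root.
Set 1 + (1.349) z + (1.404) z^2 = 0, i.e. a z^2 + b z + c = 0 with a = 1.404, b = 1.349, c = 1.
Discriminant D = b^2 - 4ac = (1.349)^2 - 4*(1.404)*1 = 1.819801 - (5.616) = -3.796199.
D < 0, so the roots are the complex-conjugate pair z = (-b +/- i sqrt(-D)) / (2a) = -0.4804 +/- 0.6939i.
For a conjugate pair |z|^2 = z * conj(z) = (product of roots) = c/a = 1/(1.404) = 0.712251, so |z| = sqrt(0.712251) = 0.8439 for both roots.
Moduli of all roots: 0.8439, 0.8439.
All moduli strictly greater than 1? No.
Verdict: Not invertible.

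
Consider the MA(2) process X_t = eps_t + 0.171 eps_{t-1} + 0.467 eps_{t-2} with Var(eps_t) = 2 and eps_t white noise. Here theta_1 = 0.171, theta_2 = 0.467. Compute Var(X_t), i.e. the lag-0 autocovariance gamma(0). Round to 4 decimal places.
\gamma(0) = 2.4947

For an MA(q) process X_t = eps_t + sum_i theta_i eps_{t-i} with
Var(eps_t) = sigma^2, the variance is
  gamma(0) = sigma^2 * (1 + sum_i theta_i^2).
  sum_i theta_i^2 = (0.171)^2 + (0.467)^2 = 0.029241 + 0.218089 = 0.24733.
  gamma(0) = 2 * (1 + 0.24733) = 2 * 1.24733 = 2.49466, which rounds to 2.4947.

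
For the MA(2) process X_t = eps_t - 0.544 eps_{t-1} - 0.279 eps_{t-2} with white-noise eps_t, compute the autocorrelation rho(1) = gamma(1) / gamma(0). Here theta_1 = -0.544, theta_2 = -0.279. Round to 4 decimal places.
\rho(1) = -0.2855

For an MA(q) process with theta_0 = 1, the autocovariance is
  gamma(k) = sigma^2 * sum_{i=0..q-k} theta_i * theta_{i+k},
and rho(k) = gamma(k) / gamma(0). Sigma^2 cancels.
  numerator   = (1)*(-0.544) + (-0.544)*(-0.279) = -0.392224.
  denominator = (1)^2 + (-0.544)^2 + (-0.279)^2 = 1.373777.
  rho(1) = -0.392224 / 1.373777 = -0.2855.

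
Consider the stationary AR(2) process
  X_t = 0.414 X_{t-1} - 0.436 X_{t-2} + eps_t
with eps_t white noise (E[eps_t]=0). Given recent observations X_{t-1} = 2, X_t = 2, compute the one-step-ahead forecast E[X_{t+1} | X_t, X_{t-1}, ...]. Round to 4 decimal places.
E[X_{t+1} \mid \mathcal F_t] = -0.0440

For an AR(p) model X_t = c + sum_i phi_i X_{t-i} + eps_t, the
one-step-ahead conditional mean is
  E[X_{t+1} | X_t, ...] = c + sum_i phi_i X_{t+1-i}.
Substitute known values:
  E[X_{t+1} | ...] = (0.414) * (2) + (-0.436) * (2)
                   = -0.0440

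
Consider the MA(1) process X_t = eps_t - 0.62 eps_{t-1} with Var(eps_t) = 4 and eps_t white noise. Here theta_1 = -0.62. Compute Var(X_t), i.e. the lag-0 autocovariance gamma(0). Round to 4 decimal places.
\gamma(0) = 5.5376

For an MA(q) process X_t = eps_t + sum_i theta_i eps_{t-i} with
Var(eps_t) = sigma^2, the variance is
  gamma(0) = sigma^2 * (1 + sum_i theta_i^2).
  sum_i theta_i^2 = (-0.62)^2 = 0.3844.
  gamma(0) = 4 * (1 + 0.3844) = 4 * 1.3844 = 5.5376.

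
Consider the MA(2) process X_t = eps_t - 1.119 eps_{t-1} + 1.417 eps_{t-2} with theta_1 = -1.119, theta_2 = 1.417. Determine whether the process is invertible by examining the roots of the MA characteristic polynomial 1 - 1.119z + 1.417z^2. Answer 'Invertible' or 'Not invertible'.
\text{Not invertible}

The MA(q) characteristic polynomial is P(z) = 1 - 1.119z + 1.417z^2.
Invertibility requires all roots to lie outside the unit circle, i.e. |z| > 1 for every root.
Set 1 + (-1.119) z + (1.417) z^2 = 0, i.e. a z^2 + b z + c = 0 with a = 1.417, b = -1.119, c = 1.
Discriminant D = b^2 - 4ac = (-1.119)^2 - 4*(1.417)*1 = 1.252161 - (5.668) = -4.415839.
D < 0, so the roots are the complex-conjugate pair z = (-b +/- i sqrt(-D)) / (2a) = 0.3948 +/- 0.7415i.
For a conjugate pair |z|^2 = z * conj(z) = (product of roots) = c/a = 1/(1.417) = 0.705716, so |z| = sqrt(0.705716) = 0.8401 for both roots.
Moduli of all roots: 0.8401, 0.8401.
All moduli strictly greater than 1? No.
Verdict: Not invertible.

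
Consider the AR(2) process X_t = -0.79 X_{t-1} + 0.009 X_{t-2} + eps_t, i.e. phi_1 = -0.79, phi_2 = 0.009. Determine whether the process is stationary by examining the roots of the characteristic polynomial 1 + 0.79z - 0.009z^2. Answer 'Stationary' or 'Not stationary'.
\text{Stationary}

The AR(p) characteristic polynomial is P(z) = 1 + 0.79z - 0.009z^2.
Stationarity requires all roots to lie outside the unit circle, i.e. |z| > 1 for every root.
Set 1 + (0.79) z + (-0.009) z^2 = 0, i.e. a z^2 + b z + c = 0 with a = -0.009, b = 0.79, c = 1.
Discriminant D = b^2 - 4ac = (0.79)^2 - 4*(-0.009)*1 = 0.6241 - (-0.036) = 0.6601.
D >= 0, so the roots are real: z = (-b +/- sqrt(D)) / (2a) = (-0.79 +/- 0.812465) / (-0.018).
  z_1 = (-0.79 + 0.812465) / (-0.018) = -1.2481,   |z_1| = 1.2481.
  z_2 = (-0.79 - 0.812465) / (-0.018) = 89.0259,   |z_2| = 89.0259.
Moduli of all roots: 1.2481, 89.0259.
All moduli strictly greater than 1? Yes.
Verdict: Stationary.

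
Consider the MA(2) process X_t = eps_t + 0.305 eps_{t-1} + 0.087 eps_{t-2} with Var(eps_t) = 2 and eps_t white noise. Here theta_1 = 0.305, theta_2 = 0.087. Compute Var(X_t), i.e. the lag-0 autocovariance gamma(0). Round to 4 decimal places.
\gamma(0) = 2.2012

For an MA(q) process X_t = eps_t + sum_i theta_i eps_{t-i} with
Var(eps_t) = sigma^2, the variance is
  gamma(0) = sigma^2 * (1 + sum_i theta_i^2).
  sum_i theta_i^2 = (0.305)^2 + (0.087)^2 = 0.093025 + 0.007569 = 0.100594.
  gamma(0) = 2 * (1 + 0.100594) = 2 * 1.100594 = 2.201188, which rounds to 2.2012.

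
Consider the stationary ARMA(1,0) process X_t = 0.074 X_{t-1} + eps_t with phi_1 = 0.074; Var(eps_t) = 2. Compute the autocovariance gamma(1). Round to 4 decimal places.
\gamma(1) = 0.1488

Multiply the model equation by X_{t-k} and take expectations. With theta_0 = psi_0 = 1 and psi_j the MA(infinity) weights, this gives
  gamma(k) - sum_i phi_i gamma(k-i) = c_k,
  c_k = sigma^2 * sum_{j=k..q} theta_j psi_{j-k}   (c_k = 0 for k > q),
using gamma(-m) = gamma(m).
Pure AR (q = 0): c_0 = sigma^2 = 2, c_k = 0 for k >= 1.
Equations for k = 0 and k = 1 (AR order 1):
  gamma(0) = phi_1 gamma(1) + c_0
  gamma(1) = phi_1 gamma(0) + c_1
Substituting the second into the first: gamma(0) (1 - phi_1^2) = c_0 + phi_1 c_1, so
  gamma(0) = c_0 / (1 - phi_1^2) = 2 / (1 - (0.074)^2) = 2 / 0.994524 = 2.011012.
  gamma(1) = phi_1 gamma(0) = (0.074)(2.011012) = 0.148815.
Therefore gamma(1) = 0.1488 (to 4 decimal places).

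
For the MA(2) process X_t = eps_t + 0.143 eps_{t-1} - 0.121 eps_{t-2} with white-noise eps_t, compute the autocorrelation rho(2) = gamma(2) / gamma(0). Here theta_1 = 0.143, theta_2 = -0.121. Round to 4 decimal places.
\rho(2) = -0.1169

For an MA(q) process with theta_0 = 1, the autocovariance is
  gamma(k) = sigma^2 * sum_{i=0..q-k} theta_i * theta_{i+k},
and rho(k) = gamma(k) / gamma(0). Sigma^2 cancels.
  numerator   = (1)*(-0.121) = -0.121.
  denominator = (1)^2 + (0.143)^2 + (-0.121)^2 = 1.03509.
  rho(2) = -0.121 / 1.03509 = -0.1169.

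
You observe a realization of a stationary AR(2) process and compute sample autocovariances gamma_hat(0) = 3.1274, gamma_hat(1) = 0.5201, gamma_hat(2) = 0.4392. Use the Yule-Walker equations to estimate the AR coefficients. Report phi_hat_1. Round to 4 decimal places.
\hat\phi_{1} = 0.1470

The Yule-Walker equations for an AR(p) process read, in matrix form,
  Gamma_p phi = r_p,   with   (Gamma_p)_{ij} = gamma(|i - j|),
                       (r_p)_i = gamma(i),   i,j = 1..p.
Substitute the sample gammas (Toeplitz matrix and right-hand side of size 2):
  Gamma_p = [[3.1274, 0.5201], [0.5201, 3.1274]]
  r_p     = [0.5201, 0.4392]
Written out:
  3.1274 phi_1 + 0.5201 phi_2 = 0.5201
  0.5201 phi_1 + 3.1274 phi_2 = 0.4392
Solve by Cramer's rule:
  det = gamma(0)^2 - gamma(1)^2 = (3.1274)^2 - (0.5201)^2 = 9.78063076 - 0.27050401 = 9.51012675
  phi_hat_1 = [gamma(1) gamma(0) - gamma(1) gamma(2)] / det = [(0.5201)(3.1274) - (0.5201)(0.4392)] / 9.51012675 = 1.39813282 / 9.51012675 = 0.147
  phi_hat_2 = [gamma(0) gamma(2) - gamma(1)^2] / det = [(3.1274)(0.4392) - (0.5201)^2] / 9.51012675 = 1.10305007 / 9.51012675 = 0.116
So phi_hat = [0.1470, 0.1160].
Therefore phi_hat_1 = 0.1470.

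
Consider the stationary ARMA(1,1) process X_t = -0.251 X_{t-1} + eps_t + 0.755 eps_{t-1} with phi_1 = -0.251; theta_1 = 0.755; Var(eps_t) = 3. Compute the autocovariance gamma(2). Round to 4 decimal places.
\gamma(2) = -0.3283

Multiply the model equation by X_{t-k} and take expectations. With theta_0 = psi_0 = 1 and psi_j the MA(infinity) weights, this gives
  gamma(k) - sum_i phi_i gamma(k-i) = c_k,
  c_k = sigma^2 * sum_{j=k..q} theta_j psi_{j-k}   (c_k = 0 for k > q),
using gamma(-m) = gamma(m).
psi-weights needed (psi_j = theta_j + sum_i phi_i psi_{j-i}):
  psi_1 = theta_1 + phi_1 = 0.755 + (-0.251) = 0.504
Right-hand sides:
  c_0 = sigma^2 (1 + theta_1 psi_1) = 3 * (1 + (0.755)(0.504)) = 3 * 1.38052 = 4.14156
  c_1 = sigma^2 theta_1 = 3 * (0.755) = 2.265
  c_2 = 0
Equations for k = 0 and k = 1 (AR order 1):
  gamma(0) = phi_1 gamma(1) + c_0
  gamma(1) = phi_1 gamma(0) + c_1
Substituting the second into the first: gamma(0) (1 - phi_1^2) = c_0 + phi_1 c_1, so
  gamma(0) = (c_0 + phi_1 c_1) / (1 - phi_1^2) = (4.14156 + (-0.251)(2.265)) / (1 - (-0.251)^2) = 3.573045 / 0.936999 = 3.813286.
  gamma(1) = phi_1 gamma(0) + c_1 = (-0.251)(3.813286) + (2.265) = 1.307865.
For k = 2 (> q): gamma(2) = phi_1 gamma(1) = (-0.251)(1.307865) = -0.328274.
Therefore gamma(2) = -0.3283 (to 4 decimal places).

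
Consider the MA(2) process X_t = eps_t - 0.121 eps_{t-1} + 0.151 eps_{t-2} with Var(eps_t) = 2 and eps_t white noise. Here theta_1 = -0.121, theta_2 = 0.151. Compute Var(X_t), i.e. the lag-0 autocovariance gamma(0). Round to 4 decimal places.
\gamma(0) = 2.0749

For an MA(q) process X_t = eps_t + sum_i theta_i eps_{t-i} with
Var(eps_t) = sigma^2, the variance is
  gamma(0) = sigma^2 * (1 + sum_i theta_i^2).
  sum_i theta_i^2 = (-0.121)^2 + (0.151)^2 = 0.014641 + 0.022801 = 0.037442.
  gamma(0) = 2 * (1 + 0.037442) = 2 * 1.037442 = 2.074884, which rounds to 2.0749.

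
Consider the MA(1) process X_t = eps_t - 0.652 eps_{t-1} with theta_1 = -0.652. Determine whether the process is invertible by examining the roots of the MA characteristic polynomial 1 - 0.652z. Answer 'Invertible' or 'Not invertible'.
\text{Invertible}

The MA(q) characteristic polynomial is P(z) = 1 - 0.652z.
Invertibility requires all roots to lie outside the unit circle, i.e. |z| > 1 for every root.
This is linear in z: 1 + (-0.652) z = 0  =>  z = -1/(-0.652) = 1.533742,  |z| = 1.533742.
Moduli of all roots: 1.5337.
All moduli strictly greater than 1? Yes.
Verdict: Invertible.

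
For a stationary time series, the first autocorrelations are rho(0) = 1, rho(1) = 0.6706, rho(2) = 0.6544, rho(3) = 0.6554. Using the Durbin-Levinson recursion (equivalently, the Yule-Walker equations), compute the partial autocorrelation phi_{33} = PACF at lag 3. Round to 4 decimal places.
\phi_{33} = 0.2749

The PACF at lag k is phi_{kk}, the last component of the solution
to the Yule-Walker system G_k phi = r_k where
  (G_k)_{ij} = rho(|i - j|), (r_k)_i = rho(i), i,j = 1..k.
Equivalently, Durbin-Levinson gives phi_{kk} iteratively:
  phi_{11} = rho(1)
  phi_{kk} = [rho(k) - sum_{j=1..k-1} phi_{k-1,j} rho(k-j)]
            / [1 - sum_{j=1..k-1} phi_{k-1,j} rho(j)],
  phi_{k,j} = phi_{k-1,j} - phi_{kk} phi_{k-1,k-j},  j = 1..k-1.
Step k = 1:
  phi_11 = rho(1) = 0.6706.
Step k = 2:
  phi_22 = [rho(2) - phi_11 rho(1)] / [1 - phi_11 rho(1)] = [0.6544 - (0.6706)(0.6706)] / [1 - (0.6706)(0.6706)]
         = 0.20469564 / 0.55029564 = 0.371974.
  Update: phi_21 = phi_11 - phi_22 phi_11 = 0.6706 - (0.371974)(0.6706) = 0.421154.
Step k = 3:
  phi_33 = [rho(3) - phi_21 rho(2) - phi_22 rho(1)] / [1 - phi_21 rho(1) - phi_22 rho(2)]
    numerator   = 0.6554 - (0.421154)(0.6544) - (0.371974)(0.6706) = 0.13035092
    denominator = 1 - (0.421154)(0.6706) - (0.371974)(0.6544) = 0.4741542
  phi_33 = 0.13035092 / 0.4741542 = 0.2749.
Therefore phi_{33} = 0.2749.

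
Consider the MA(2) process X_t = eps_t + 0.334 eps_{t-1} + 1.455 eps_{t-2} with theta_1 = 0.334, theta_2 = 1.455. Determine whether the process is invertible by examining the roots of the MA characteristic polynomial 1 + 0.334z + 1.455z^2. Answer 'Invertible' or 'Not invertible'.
\text{Not invertible}

The MA(q) characteristic polynomial is P(z) = 1 + 0.334z + 1.455z^2.
Invertibility requires all roots to lie outside the unit circle, i.e. |z| > 1 for every root.
Set 1 + (0.334) z + (1.455) z^2 = 0, i.e. a z^2 + b z + c = 0 with a = 1.455, b = 0.334, c = 1.
Discriminant D = b^2 - 4ac = (0.334)^2 - 4*(1.455)*1 = 0.111556 - (5.82) = -5.708444.
D < 0, so the roots are the complex-conjugate pair z = (-b +/- i sqrt(-D)) / (2a) = -0.1148 +/- 0.821i.
For a conjugate pair |z|^2 = z * conj(z) = (product of roots) = c/a = 1/(1.455) = 0.687285, so |z| = sqrt(0.687285) = 0.829 for both roots.
Moduli of all roots: 0.8290, 0.8290.
All moduli strictly greater than 1? No.
Verdict: Not invertible.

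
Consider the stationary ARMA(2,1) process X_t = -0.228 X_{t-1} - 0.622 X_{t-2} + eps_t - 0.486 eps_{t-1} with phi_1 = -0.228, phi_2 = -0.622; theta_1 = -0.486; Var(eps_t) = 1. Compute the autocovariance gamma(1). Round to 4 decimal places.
\gamma(1) = -0.6207

Multiply the model equation by X_{t-k} and take expectations. With theta_0 = psi_0 = 1 and psi_j the MA(infinity) weights, this gives
  gamma(k) - sum_i phi_i gamma(k-i) = c_k,
  c_k = sigma^2 * sum_{j=k..q} theta_j psi_{j-k}   (c_k = 0 for k > q),
using gamma(-m) = gamma(m).
psi-weights needed (psi_j = theta_j + sum_i phi_i psi_{j-i}):
  psi_1 = theta_1 + phi_1 = -0.486 + (-0.228) = -0.714
Right-hand sides:
  c_0 = sigma^2 (1 + theta_1 psi_1) = 1 * (1 + (-0.486)(-0.714)) = 1 * 1.347004 = 1.347004
  c_1 = sigma^2 theta_1 = 1 * (-0.486) = -0.486
  c_2 = 0
Equations for k = 0, 1, 2 (AR order 2, c_2 = 0):
  (E0) gamma(0) = phi_1 gamma(1) + phi_2 gamma(2) + c_0
  (E1) gamma(1) = phi_1 gamma(0) + phi_2 gamma(1) + c_1
  (E2) gamma(2) = phi_1 gamma(1) + phi_2 gamma(0)
From (E1): gamma(1) = A gamma(0) + B with
  A = phi_1 / (1 - phi_2) = -0.228 / 1.622 = -0.140567,   B = c_1 / (1 - phi_2) = -0.486 / 1.622 = -0.29963.
Insert (E2) into (E0): gamma(0) (1 - phi_2^2) = phi_1 (1 + phi_2) gamma(1) + c_0.
  phi_1 (1 + phi_2) = (-0.228)(0.378) = -0.086184,   1 - phi_2^2 = 0.613116.
Replace gamma(1) by A gamma(0) + B and collect gamma(0):
  gamma(0) [0.613116 - (-0.086184)(-0.140567)] = (-0.086184)(-0.29963) + 1.347004
  gamma(0) * 0.601001 = 1.372827
  gamma(0) = 1.372827 / 0.601001 = 2.284233.
  gamma(1) = A gamma(0) + B = (-0.140567)(2.284233) + (-0.29963) = -0.620718.
Therefore gamma(1) = -0.6207 (to 4 decimal places).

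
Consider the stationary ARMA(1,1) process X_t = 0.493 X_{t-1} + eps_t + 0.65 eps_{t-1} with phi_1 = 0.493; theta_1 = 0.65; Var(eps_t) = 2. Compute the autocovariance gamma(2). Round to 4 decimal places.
\gamma(2) = 1.9660

Multiply the model equation by X_{t-k} and take expectations. With theta_0 = psi_0 = 1 and psi_j the MA(infinity) weights, this gives
  gamma(k) - sum_i phi_i gamma(k-i) = c_k,
  c_k = sigma^2 * sum_{j=k..q} theta_j psi_{j-k}   (c_k = 0 for k > q),
using gamma(-m) = gamma(m).
psi-weights needed (psi_j = theta_j + sum_i phi_i psi_{j-i}):
  psi_1 = theta_1 + phi_1 = 0.65 + (0.493) = 1.143
Right-hand sides:
  c_0 = sigma^2 (1 + theta_1 psi_1) = 2 * (1 + (0.65)(1.143)) = 2 * 1.74295 = 3.4859
  c_1 = sigma^2 theta_1 = 2 * (0.65) = 1.3
  c_2 = 0
Equations for k = 0 and k = 1 (AR order 1):
  gamma(0) = phi_1 gamma(1) + c_0
  gamma(1) = phi_1 gamma(0) + c_1
Substituting the second into the first: gamma(0) (1 - phi_1^2) = c_0 + phi_1 c_1, so
  gamma(0) = (c_0 + phi_1 c_1) / (1 - phi_1^2) = (3.4859 + (0.493)(1.3)) / (1 - (0.493)^2) = 4.1268 / 0.756951 = 5.451872.
  gamma(1) = phi_1 gamma(0) + c_1 = (0.493)(5.451872) + (1.3) = 3.987773.
For k = 2 (> q): gamma(2) = phi_1 gamma(1) = (0.493)(3.987773) = 1.965972.
Therefore gamma(2) = 1.9660 (to 4 decimal places).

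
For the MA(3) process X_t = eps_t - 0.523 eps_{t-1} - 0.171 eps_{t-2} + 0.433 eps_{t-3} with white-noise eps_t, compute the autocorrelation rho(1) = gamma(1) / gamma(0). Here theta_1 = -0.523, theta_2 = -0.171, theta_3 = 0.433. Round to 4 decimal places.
\rho(1) = -0.3406

For an MA(q) process with theta_0 = 1, the autocovariance is
  gamma(k) = sigma^2 * sum_{i=0..q-k} theta_i * theta_{i+k},
and rho(k) = gamma(k) / gamma(0). Sigma^2 cancels.
  numerator   = (1)*(-0.523) + (-0.523)*(-0.171) + (-0.171)*(0.433) = -0.50761.
  denominator = (1)^2 + (-0.523)^2 + (-0.171)^2 + (0.433)^2 = 1.490259.
  rho(1) = -0.50761 / 1.490259 = -0.3406.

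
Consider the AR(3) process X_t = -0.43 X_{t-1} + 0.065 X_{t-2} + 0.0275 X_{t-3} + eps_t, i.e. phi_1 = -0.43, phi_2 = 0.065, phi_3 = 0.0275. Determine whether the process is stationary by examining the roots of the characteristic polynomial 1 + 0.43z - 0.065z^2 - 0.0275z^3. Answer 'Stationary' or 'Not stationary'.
\text{Stationary}

The AR(p) characteristic polynomial is P(z) = 1 + 0.43z - 0.065z^2 - 0.0275z^3.
Stationarity requires all roots to lie outside the unit circle, i.e. |z| > 1 for every root.
Degree 3: look for a simple real root z0 first, then factor out (1 - z/z0) and solve the remaining quadratic.
Testing z0 = -4: P(-4) = 1 + (0.43)(-4) + (-0.065)(-4)^2 + (-0.0275)(-4)^3
  = 1 + (-1.72) + (-1.04) + (1.76) = 0.  So z_0 = -4 is a root, |z_0| = 4.
Divide out the factor (1 + 0.25 z) = (1 - z/z0) (since 1/z0 = -0.25):
  P(z) = (1 + 0.25 z)(1 + (0.18) z + (-0.11) z^2)
  [check: z-coef 0.18 - (-0.25) = 0.43; z^2-coef -0.11 - (-0.25)(0.18) = -0.065; z^3-coef -(-0.25)(-0.11) = -0.0275.]
Remaining roots from the quadratic factor 1 + (0.18) z + (-0.11) z^2:
  Set 1 + (0.18) z + (-0.11) z^2 = 0, i.e. a z^2 + b z + c = 0 with a = -0.11, b = 0.18, c = 1.
  Discriminant D = b^2 - 4ac = (0.18)^2 - 4*(-0.11)*1 = 0.0324 - (-0.44) = 0.4724.
  D >= 0, so the roots are real: z = (-b +/- sqrt(D)) / (2a) = (-0.18 +/- 0.687314) / (-0.22).
    z_1 = (-0.18 + 0.687314) / (-0.22) = -2.306,   |z_1| = 2.306.
    z_2 = (-0.18 - 0.687314) / (-0.22) = 3.9423,   |z_2| = 3.9423.
Moduli of all roots: 4.0000, 2.3060, 3.9423.
All moduli strictly greater than 1? Yes.
Verdict: Stationary.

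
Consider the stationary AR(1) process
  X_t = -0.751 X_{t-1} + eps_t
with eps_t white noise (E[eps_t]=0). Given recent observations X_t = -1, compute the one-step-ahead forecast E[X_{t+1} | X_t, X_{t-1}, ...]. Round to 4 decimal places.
E[X_{t+1} \mid \mathcal F_t] = 0.7510

For an AR(p) model X_t = c + sum_i phi_i X_{t-i} + eps_t, the
one-step-ahead conditional mean is
  E[X_{t+1} | X_t, ...] = c + sum_i phi_i X_{t+1-i}.
Substitute known values:
  E[X_{t+1} | ...] = (-0.751) * (-1)
                   = 0.7510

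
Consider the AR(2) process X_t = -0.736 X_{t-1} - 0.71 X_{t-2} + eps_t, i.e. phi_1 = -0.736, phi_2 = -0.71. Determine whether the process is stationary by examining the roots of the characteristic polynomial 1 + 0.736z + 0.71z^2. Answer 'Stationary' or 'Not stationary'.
\text{Stationary}

The AR(p) characteristic polynomial is P(z) = 1 + 0.736z + 0.71z^2.
Stationarity requires all roots to lie outside the unit circle, i.e. |z| > 1 for every root.
Set 1 + (0.736) z + (0.71) z^2 = 0, i.e. a z^2 + b z + c = 0 with a = 0.71, b = 0.736, c = 1.
Discriminant D = b^2 - 4ac = (0.736)^2 - 4*(0.71)*1 = 0.541696 - (2.84) = -2.298304.
D < 0, so the roots are the complex-conjugate pair z = (-b +/- i sqrt(-D)) / (2a) = -0.5183 +/- 1.0676i.
For a conjugate pair |z|^2 = z * conj(z) = (product of roots) = c/a = 1/(0.71) = 1.408451, so |z| = sqrt(1.408451) = 1.1868 for both roots.
Moduli of all roots: 1.1868, 1.1868.
All moduli strictly greater than 1? Yes.
Verdict: Stationary.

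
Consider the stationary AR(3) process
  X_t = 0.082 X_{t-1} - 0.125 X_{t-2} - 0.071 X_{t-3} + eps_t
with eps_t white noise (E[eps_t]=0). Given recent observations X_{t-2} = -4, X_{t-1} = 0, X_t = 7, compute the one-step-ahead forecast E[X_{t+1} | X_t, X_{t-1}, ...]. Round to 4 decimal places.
E[X_{t+1} \mid \mathcal F_t] = 0.8580

For an AR(p) model X_t = c + sum_i phi_i X_{t-i} + eps_t, the
one-step-ahead conditional mean is
  E[X_{t+1} | X_t, ...] = c + sum_i phi_i X_{t+1-i}.
Substitute known values:
  E[X_{t+1} | ...] = (0.082) * (7) + (-0.125) * (0) + (-0.071) * (-4)
                   = 0.8580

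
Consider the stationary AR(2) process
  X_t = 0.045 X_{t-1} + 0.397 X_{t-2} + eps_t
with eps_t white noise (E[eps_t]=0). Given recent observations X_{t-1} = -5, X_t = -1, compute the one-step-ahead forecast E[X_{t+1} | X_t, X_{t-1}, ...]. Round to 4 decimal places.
E[X_{t+1} \mid \mathcal F_t] = -2.0300

For an AR(p) model X_t = c + sum_i phi_i X_{t-i} + eps_t, the
one-step-ahead conditional mean is
  E[X_{t+1} | X_t, ...] = c + sum_i phi_i X_{t+1-i}.
Substitute known values:
  E[X_{t+1} | ...] = (0.045) * (-1) + (0.397) * (-5)
                   = -2.0300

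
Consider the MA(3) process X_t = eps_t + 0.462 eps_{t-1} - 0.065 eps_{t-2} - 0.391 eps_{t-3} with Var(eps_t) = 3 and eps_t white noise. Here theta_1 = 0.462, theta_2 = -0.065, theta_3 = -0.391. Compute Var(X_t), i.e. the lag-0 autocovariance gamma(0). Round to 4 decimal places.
\gamma(0) = 4.1117

For an MA(q) process X_t = eps_t + sum_i theta_i eps_{t-i} with
Var(eps_t) = sigma^2, the variance is
  gamma(0) = sigma^2 * (1 + sum_i theta_i^2).
  sum_i theta_i^2 = (0.462)^2 + (-0.065)^2 + (-0.391)^2 = 0.213444 + 0.004225 + 0.152881 = 0.37055.
  gamma(0) = 3 * (1 + 0.37055) = 3 * 1.37055 = 4.11165, which rounds to 4.1117.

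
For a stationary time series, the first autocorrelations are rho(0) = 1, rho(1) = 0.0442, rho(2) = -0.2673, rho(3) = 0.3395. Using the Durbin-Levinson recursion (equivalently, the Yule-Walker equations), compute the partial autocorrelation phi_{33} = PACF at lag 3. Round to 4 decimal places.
\phi_{33} = 0.3960

The PACF at lag k is phi_{kk}, the last component of the solution
to the Yule-Walker system G_k phi = r_k where
  (G_k)_{ij} = rho(|i - j|), (r_k)_i = rho(i), i,j = 1..k.
Equivalently, Durbin-Levinson gives phi_{kk} iteratively:
  phi_{11} = rho(1)
  phi_{kk} = [rho(k) - sum_{j=1..k-1} phi_{k-1,j} rho(k-j)]
            / [1 - sum_{j=1..k-1} phi_{k-1,j} rho(j)],
  phi_{k,j} = phi_{k-1,j} - phi_{kk} phi_{k-1,k-j},  j = 1..k-1.
Step k = 1:
  phi_11 = rho(1) = 0.0442.
Step k = 2:
  phi_22 = [rho(2) - phi_11 rho(1)] / [1 - phi_11 rho(1)] = [-0.2673 - (0.0442)(0.0442)] / [1 - (0.0442)(0.0442)]
         = -0.26925364 / 0.99804636 = -0.269781.
  Update: phi_21 = phi_11 - phi_22 phi_11 = 0.0442 - (-0.269781)(0.0442) = 0.056124.
Step k = 3:
  phi_33 = [rho(3) - phi_21 rho(2) - phi_22 rho(1)] / [1 - phi_21 rho(1) - phi_22 rho(2)]
    numerator   = 0.3395 - (0.056124)(-0.2673) - (-0.269781)(0.0442) = 0.36642633
    denominator = 1 - (0.056124)(0.0442) - (-0.269781)(-0.2673) = 0.92540693
  phi_33 = 0.36642633 / 0.92540693 = 0.396.
Therefore phi_{33} = 0.3960.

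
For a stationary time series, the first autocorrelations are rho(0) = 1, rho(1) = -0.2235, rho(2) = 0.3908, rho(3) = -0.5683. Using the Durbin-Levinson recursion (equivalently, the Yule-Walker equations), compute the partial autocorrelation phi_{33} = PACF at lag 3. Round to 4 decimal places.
\phi_{33} = -0.5220

The PACF at lag k is phi_{kk}, the last component of the solution
to the Yule-Walker system G_k phi = r_k where
  (G_k)_{ij} = rho(|i - j|), (r_k)_i = rho(i), i,j = 1..k.
Equivalently, Durbin-Levinson gives phi_{kk} iteratively:
  phi_{11} = rho(1)
  phi_{kk} = [rho(k) - sum_{j=1..k-1} phi_{k-1,j} rho(k-j)]
            / [1 - sum_{j=1..k-1} phi_{k-1,j} rho(j)],
  phi_{k,j} = phi_{k-1,j} - phi_{kk} phi_{k-1,k-j},  j = 1..k-1.
Step k = 1:
  phi_11 = rho(1) = -0.2235.
Step k = 2:
  phi_22 = [rho(2) - phi_11 rho(1)] / [1 - phi_11 rho(1)] = [0.3908 - (-0.2235)(-0.2235)] / [1 - (-0.2235)(-0.2235)]
         = 0.34084775 / 0.95004775 = 0.358769.
  Update: phi_21 = phi_11 - phi_22 phi_11 = -0.2235 - (0.358769)(-0.2235) = -0.143315.
Step k = 3:
  phi_33 = [rho(3) - phi_21 rho(2) - phi_22 rho(1)] / [1 - phi_21 rho(1) - phi_22 rho(2)]
    numerator   = -0.5683 - (-0.143315)(0.3908) - (0.358769)(-0.2235) = -0.43210757
    denominator = 1 - (-0.143315)(-0.2235) - (0.358769)(0.3908) = 0.82776212
  phi_33 = -0.43210757 / 0.82776212 = -0.522.
Therefore phi_{33} = -0.5220.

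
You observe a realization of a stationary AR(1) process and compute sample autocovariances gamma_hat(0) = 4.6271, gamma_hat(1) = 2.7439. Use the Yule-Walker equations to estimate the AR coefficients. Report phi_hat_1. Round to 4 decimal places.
\hat\phi_{1} = 0.5930

The Yule-Walker equations for an AR(p) process read, in matrix form,
  Gamma_p phi = r_p,   with   (Gamma_p)_{ij} = gamma(|i - j|),
                       (r_p)_i = gamma(i),   i,j = 1..p.
Substitute the sample gammas (Toeplitz matrix and right-hand side of size 1):
  Gamma_p = [[4.6271]]
  r_p     = [2.7439]
With p = 1 this is the single equation gamma(0) phi_1 = gamma(1):
  phi_hat_1 = gamma(1) / gamma(0) = 2.7439 / 4.6271 = 0.5930.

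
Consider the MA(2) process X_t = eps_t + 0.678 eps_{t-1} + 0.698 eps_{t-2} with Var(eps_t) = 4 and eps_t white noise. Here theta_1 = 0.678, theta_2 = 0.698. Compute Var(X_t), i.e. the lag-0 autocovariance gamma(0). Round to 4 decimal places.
\gamma(0) = 7.7876

For an MA(q) process X_t = eps_t + sum_i theta_i eps_{t-i} with
Var(eps_t) = sigma^2, the variance is
  gamma(0) = sigma^2 * (1 + sum_i theta_i^2).
  sum_i theta_i^2 = (0.678)^2 + (0.698)^2 = 0.459684 + 0.487204 = 0.946888.
  gamma(0) = 4 * (1 + 0.946888) = 4 * 1.946888 = 7.787552, which rounds to 7.7876.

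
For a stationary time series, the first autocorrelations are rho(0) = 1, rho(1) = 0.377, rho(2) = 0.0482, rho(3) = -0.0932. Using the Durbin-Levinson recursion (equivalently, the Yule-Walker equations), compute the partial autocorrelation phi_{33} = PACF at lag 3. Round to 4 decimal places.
\phi_{33} = -0.0850

The PACF at lag k is phi_{kk}, the last component of the solution
to the Yule-Walker system G_k phi = r_k where
  (G_k)_{ij} = rho(|i - j|), (r_k)_i = rho(i), i,j = 1..k.
Equivalently, Durbin-Levinson gives phi_{kk} iteratively:
  phi_{11} = rho(1)
  phi_{kk} = [rho(k) - sum_{j=1..k-1} phi_{k-1,j} rho(k-j)]
            / [1 - sum_{j=1..k-1} phi_{k-1,j} rho(j)],
  phi_{k,j} = phi_{k-1,j} - phi_{kk} phi_{k-1,k-j},  j = 1..k-1.
Step k = 1:
  phi_11 = rho(1) = 0.377.
Step k = 2:
  phi_22 = [rho(2) - phi_11 rho(1)] / [1 - phi_11 rho(1)] = [0.0482 - (0.377)(0.377)] / [1 - (0.377)(0.377)]
         = -0.093929 / 0.857871 = -0.109491.
  Update: phi_21 = phi_11 - phi_22 phi_11 = 0.377 - (-0.109491)(0.377) = 0.418278.
Step k = 3:
  phi_33 = [rho(3) - phi_21 rho(2) - phi_22 rho(1)] / [1 - phi_21 rho(1) - phi_22 rho(2)]
    numerator   = -0.0932 - (0.418278)(0.0482) - (-0.109491)(0.377) = -0.07208296
    denominator = 1 - (0.418278)(0.377) - (-0.109491)(0.0482) = 0.84758664
  phi_33 = -0.07208296 / 0.84758664 = -0.085.
Therefore phi_{33} = -0.0850.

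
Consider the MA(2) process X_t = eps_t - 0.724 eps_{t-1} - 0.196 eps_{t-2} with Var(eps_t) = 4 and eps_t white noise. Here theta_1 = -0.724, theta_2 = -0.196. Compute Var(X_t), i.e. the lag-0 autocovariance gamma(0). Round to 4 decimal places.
\gamma(0) = 6.2504

For an MA(q) process X_t = eps_t + sum_i theta_i eps_{t-i} with
Var(eps_t) = sigma^2, the variance is
  gamma(0) = sigma^2 * (1 + sum_i theta_i^2).
  sum_i theta_i^2 = (-0.724)^2 + (-0.196)^2 = 0.524176 + 0.038416 = 0.562592.
  gamma(0) = 4 * (1 + 0.562592) = 4 * 1.562592 = 6.250368, which rounds to 6.2504.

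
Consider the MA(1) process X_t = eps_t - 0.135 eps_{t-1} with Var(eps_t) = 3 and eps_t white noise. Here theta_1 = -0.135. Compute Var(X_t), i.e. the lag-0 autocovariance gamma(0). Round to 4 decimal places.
\gamma(0) = 3.0547

For an MA(q) process X_t = eps_t + sum_i theta_i eps_{t-i} with
Var(eps_t) = sigma^2, the variance is
  gamma(0) = sigma^2 * (1 + sum_i theta_i^2).
  sum_i theta_i^2 = (-0.135)^2 = 0.018225.
  gamma(0) = 3 * (1 + 0.018225) = 3 * 1.018225 = 3.054675, which rounds to 3.0547.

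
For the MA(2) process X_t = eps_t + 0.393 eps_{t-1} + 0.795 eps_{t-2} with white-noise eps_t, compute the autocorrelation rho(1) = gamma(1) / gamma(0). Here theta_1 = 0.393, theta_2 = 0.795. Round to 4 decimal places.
\rho(1) = 0.3949

For an MA(q) process with theta_0 = 1, the autocovariance is
  gamma(k) = sigma^2 * sum_{i=0..q-k} theta_i * theta_{i+k},
and rho(k) = gamma(k) / gamma(0). Sigma^2 cancels.
  numerator   = (1)*(0.393) + (0.393)*(0.795) = 0.705435.
  denominator = (1)^2 + (0.393)^2 + (0.795)^2 = 1.786474.
  rho(1) = 0.705435 / 1.786474 = 0.3949.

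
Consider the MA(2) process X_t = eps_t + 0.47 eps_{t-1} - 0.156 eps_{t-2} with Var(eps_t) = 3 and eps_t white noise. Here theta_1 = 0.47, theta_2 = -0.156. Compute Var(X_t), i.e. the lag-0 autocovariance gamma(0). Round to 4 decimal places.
\gamma(0) = 3.7357

For an MA(q) process X_t = eps_t + sum_i theta_i eps_{t-i} with
Var(eps_t) = sigma^2, the variance is
  gamma(0) = sigma^2 * (1 + sum_i theta_i^2).
  sum_i theta_i^2 = (0.47)^2 + (-0.156)^2 = 0.2209 + 0.024336 = 0.245236.
  gamma(0) = 3 * (1 + 0.245236) = 3 * 1.245236 = 3.735708, which rounds to 3.7357.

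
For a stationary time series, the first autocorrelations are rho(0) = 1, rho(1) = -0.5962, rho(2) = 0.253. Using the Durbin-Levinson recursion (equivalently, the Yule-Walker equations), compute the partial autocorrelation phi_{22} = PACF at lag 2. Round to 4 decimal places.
\phi_{22} = -0.1590

The PACF at lag k is phi_{kk}, the last component of the solution
to the Yule-Walker system G_k phi = r_k where
  (G_k)_{ij} = rho(|i - j|), (r_k)_i = rho(i), i,j = 1..k.
Equivalently, Durbin-Levinson gives phi_{kk} iteratively:
  phi_{11} = rho(1)
  phi_{kk} = [rho(k) - sum_{j=1..k-1} phi_{k-1,j} rho(k-j)]
            / [1 - sum_{j=1..k-1} phi_{k-1,j} rho(j)],
  phi_{k,j} = phi_{k-1,j} - phi_{kk} phi_{k-1,k-j},  j = 1..k-1.
Step k = 1:
  phi_11 = rho(1) = -0.5962.
Step k = 2:
  phi_22 = [rho(2) - phi_11 rho(1)] / [1 - phi_11 rho(1)] = [0.253 - (-0.5962)(-0.5962)] / [1 - (-0.5962)(-0.5962)]
         = -0.10245444 / 0.64454556 = -0.159.
Therefore phi_{22} = -0.1590.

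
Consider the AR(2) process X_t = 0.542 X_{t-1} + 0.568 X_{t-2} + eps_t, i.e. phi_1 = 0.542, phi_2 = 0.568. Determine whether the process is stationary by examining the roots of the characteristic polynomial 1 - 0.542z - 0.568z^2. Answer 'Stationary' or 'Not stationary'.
\text{Not stationary}

The AR(p) characteristic polynomial is P(z) = 1 - 0.542z - 0.568z^2.
Stationarity requires all roots to lie outside the unit circle, i.e. |z| > 1 for every root.
Set 1 + (-0.542) z + (-0.568) z^2 = 0, i.e. a z^2 + b z + c = 0 with a = -0.568, b = -0.542, c = 1.
Discriminant D = b^2 - 4ac = (-0.542)^2 - 4*(-0.568)*1 = 0.293764 - (-2.272) = 2.565764.
D >= 0, so the roots are real: z = (-b +/- sqrt(D)) / (2a) = (0.542 +/- 1.6018) / (-1.136).
  z_1 = (0.542 + 1.6018) / (-1.136) = -1.8871,   |z_1| = 1.8871.
  z_2 = (0.542 - 1.6018) / (-1.136) = 0.9329,   |z_2| = 0.9329.
Moduli of all roots: 1.8871, 0.9329.
All moduli strictly greater than 1? No.
Verdict: Not stationary.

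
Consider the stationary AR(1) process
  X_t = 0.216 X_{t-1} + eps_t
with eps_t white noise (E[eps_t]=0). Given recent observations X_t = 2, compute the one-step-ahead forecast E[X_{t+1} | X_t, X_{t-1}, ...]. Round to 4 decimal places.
E[X_{t+1} \mid \mathcal F_t] = 0.4320

For an AR(p) model X_t = c + sum_i phi_i X_{t-i} + eps_t, the
one-step-ahead conditional mean is
  E[X_{t+1} | X_t, ...] = c + sum_i phi_i X_{t+1-i}.
Substitute known values:
  E[X_{t+1} | ...] = (0.216) * (2)
                   = 0.4320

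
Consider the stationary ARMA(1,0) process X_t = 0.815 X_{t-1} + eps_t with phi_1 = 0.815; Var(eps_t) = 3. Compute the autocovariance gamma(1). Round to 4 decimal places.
\gamma(1) = 7.2817

Multiply the model equation by X_{t-k} and take expectations. With theta_0 = psi_0 = 1 and psi_j the MA(infinity) weights, this gives
  gamma(k) - sum_i phi_i gamma(k-i) = c_k,
  c_k = sigma^2 * sum_{j=k..q} theta_j psi_{j-k}   (c_k = 0 for k > q),
using gamma(-m) = gamma(m).
Pure AR (q = 0): c_0 = sigma^2 = 3, c_k = 0 for k >= 1.
Equations for k = 0 and k = 1 (AR order 1):
  gamma(0) = phi_1 gamma(1) + c_0
  gamma(1) = phi_1 gamma(0) + c_1
Substituting the second into the first: gamma(0) (1 - phi_1^2) = c_0 + phi_1 c_1, so
  gamma(0) = c_0 / (1 - phi_1^2) = 3 / (1 - (0.815)^2) = 3 / 0.335775 = 8.934554.
  gamma(1) = phi_1 gamma(0) = (0.815)(8.934554) = 7.281662.
Therefore gamma(1) = 7.2817 (to 4 decimal places).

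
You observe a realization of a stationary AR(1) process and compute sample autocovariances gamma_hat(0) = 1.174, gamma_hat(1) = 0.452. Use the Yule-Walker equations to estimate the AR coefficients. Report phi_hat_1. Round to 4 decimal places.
\hat\phi_{1} = 0.3850

The Yule-Walker equations for an AR(p) process read, in matrix form,
  Gamma_p phi = r_p,   with   (Gamma_p)_{ij} = gamma(|i - j|),
                       (r_p)_i = gamma(i),   i,j = 1..p.
Substitute the sample gammas (Toeplitz matrix and right-hand side of size 1):
  Gamma_p = [[1.174]]
  r_p     = [0.452]
With p = 1 this is the single equation gamma(0) phi_1 = gamma(1):
  phi_hat_1 = gamma(1) / gamma(0) = 0.452 / 1.174 = 0.3850.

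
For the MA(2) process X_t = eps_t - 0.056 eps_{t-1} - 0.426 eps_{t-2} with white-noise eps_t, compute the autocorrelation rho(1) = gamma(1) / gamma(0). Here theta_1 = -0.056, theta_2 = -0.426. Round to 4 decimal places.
\rho(1) = -0.0271

For an MA(q) process with theta_0 = 1, the autocovariance is
  gamma(k) = sigma^2 * sum_{i=0..q-k} theta_i * theta_{i+k},
and rho(k) = gamma(k) / gamma(0). Sigma^2 cancels.
  numerator   = (1)*(-0.056) + (-0.056)*(-0.426) = -0.032144.
  denominator = (1)^2 + (-0.056)^2 + (-0.426)^2 = 1.184612.
  rho(1) = -0.032144 / 1.184612 = -0.0271.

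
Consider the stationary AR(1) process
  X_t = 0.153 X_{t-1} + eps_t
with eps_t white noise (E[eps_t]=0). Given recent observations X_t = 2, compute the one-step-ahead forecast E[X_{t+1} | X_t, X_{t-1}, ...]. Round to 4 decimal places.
E[X_{t+1} \mid \mathcal F_t] = 0.3060

For an AR(p) model X_t = c + sum_i phi_i X_{t-i} + eps_t, the
one-step-ahead conditional mean is
  E[X_{t+1} | X_t, ...] = c + sum_i phi_i X_{t+1-i}.
Substitute known values:
  E[X_{t+1} | ...] = (0.153) * (2)
                   = 0.3060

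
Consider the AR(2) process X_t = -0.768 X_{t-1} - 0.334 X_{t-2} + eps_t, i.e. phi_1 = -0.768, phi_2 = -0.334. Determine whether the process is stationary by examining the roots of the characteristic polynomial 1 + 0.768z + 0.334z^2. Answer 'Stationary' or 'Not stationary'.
\text{Stationary}

The AR(p) characteristic polynomial is P(z) = 1 + 0.768z + 0.334z^2.
Stationarity requires all roots to lie outside the unit circle, i.e. |z| > 1 for every root.
Set 1 + (0.768) z + (0.334) z^2 = 0, i.e. a z^2 + b z + c = 0 with a = 0.334, b = 0.768, c = 1.
Discriminant D = b^2 - 4ac = (0.768)^2 - 4*(0.334)*1 = 0.589824 - (1.336) = -0.746176.
D < 0, so the roots are the complex-conjugate pair z = (-b +/- i sqrt(-D)) / (2a) = -1.1497 +/- 1.2931i.
For a conjugate pair |z|^2 = z * conj(z) = (product of roots) = c/a = 1/(0.334) = 2.994012, so |z| = sqrt(2.994012) = 1.7303 for both roots.
Moduli of all roots: 1.7303, 1.7303.
All moduli strictly greater than 1? Yes.
Verdict: Stationary.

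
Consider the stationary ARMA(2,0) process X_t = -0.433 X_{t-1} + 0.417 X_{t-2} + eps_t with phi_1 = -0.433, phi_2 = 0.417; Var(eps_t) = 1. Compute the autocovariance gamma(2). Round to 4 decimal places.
\gamma(2) = 1.9940

Multiply the model equation by X_{t-k} and take expectations. With theta_0 = psi_0 = 1 and psi_j the MA(infinity) weights, this gives
  gamma(k) - sum_i phi_i gamma(k-i) = c_k,
  c_k = sigma^2 * sum_{j=k..q} theta_j psi_{j-k}   (c_k = 0 for k > q),
using gamma(-m) = gamma(m).
Pure AR (q = 0): c_0 = sigma^2 = 1, c_k = 0 for k >= 1.
Equations for k = 0, 1, 2 (AR order 2, c_2 = 0):
  (E0) gamma(0) = phi_1 gamma(1) + phi_2 gamma(2) + c_0
  (E1) gamma(1) = phi_1 gamma(0) + phi_2 gamma(1) + c_1
  (E2) gamma(2) = phi_1 gamma(1) + phi_2 gamma(0)
From (E1): gamma(1) = A gamma(0) + B with
  A = phi_1 / (1 - phi_2) = -0.433 / 0.583 = -0.74271,   B = c_1 / (1 - phi_2) = 0 / 0.583 = 0.
Insert (E2) into (E0): gamma(0) (1 - phi_2^2) = phi_1 (1 + phi_2) gamma(1) + c_0.
  phi_1 (1 + phi_2) = (-0.433)(1.417) = -0.613561,   1 - phi_2^2 = 0.826111.
Replace gamma(1) by A gamma(0) + B and collect gamma(0):
  gamma(0) [0.826111 - (-0.613561)(-0.74271)] = c_0 = 1
  gamma(0) * 0.370413 = 1
  gamma(0) = 1 / 0.370413 = 2.699689.
  gamma(1) = A gamma(0) = (-0.74271)(2.699689) = -2.005086.
  gamma(2) = phi_1 gamma(1) + phi_2 gamma(0) = (-0.433)(-2.005086) + (0.417)(2.699689) = 1.993973.
Therefore gamma(2) = 1.9940 (to 4 decimal places).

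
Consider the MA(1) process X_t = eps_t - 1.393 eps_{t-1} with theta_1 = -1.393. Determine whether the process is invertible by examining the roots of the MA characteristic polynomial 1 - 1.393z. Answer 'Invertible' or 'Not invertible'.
\text{Not invertible}

The MA(q) characteristic polynomial is P(z) = 1 - 1.393z.
Invertibility requires all roots to lie outside the unit circle, i.e. |z| > 1 for every root.
This is linear in z: 1 + (-1.393) z = 0  =>  z = -1/(-1.393) = 0.717875,  |z| = 0.717875.
Moduli of all roots: 0.7179.
All moduli strictly greater than 1? No.
Verdict: Not invertible.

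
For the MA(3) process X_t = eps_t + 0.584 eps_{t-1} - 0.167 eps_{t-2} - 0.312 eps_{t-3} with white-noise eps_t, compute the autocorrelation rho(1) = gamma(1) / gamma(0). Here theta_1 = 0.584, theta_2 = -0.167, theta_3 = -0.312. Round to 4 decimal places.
\rho(1) = 0.3673

For an MA(q) process with theta_0 = 1, the autocovariance is
  gamma(k) = sigma^2 * sum_{i=0..q-k} theta_i * theta_{i+k},
and rho(k) = gamma(k) / gamma(0). Sigma^2 cancels.
  numerator   = (1)*(0.584) + (0.584)*(-0.167) + (-0.167)*(-0.312) = 0.538576.
  denominator = (1)^2 + (0.584)^2 + (-0.167)^2 + (-0.312)^2 = 1.466289.
  rho(1) = 0.538576 / 1.466289 = 0.3673.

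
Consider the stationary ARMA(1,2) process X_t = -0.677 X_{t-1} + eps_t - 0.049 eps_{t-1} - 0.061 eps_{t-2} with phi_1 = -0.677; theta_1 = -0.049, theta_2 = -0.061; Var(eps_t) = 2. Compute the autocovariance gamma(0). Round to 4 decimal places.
\gamma(0) = 3.7384

Multiply the model equation by X_{t-k} and take expectations. With theta_0 = psi_0 = 1 and psi_j the MA(infinity) weights, this gives
  gamma(k) - sum_i phi_i gamma(k-i) = c_k,
  c_k = sigma^2 * sum_{j=k..q} theta_j psi_{j-k}   (c_k = 0 for k > q),
using gamma(-m) = gamma(m).
psi-weights needed (psi_j = theta_j + sum_i phi_i psi_{j-i}):
  psi_1 = theta_1 + phi_1 = -0.049 + (-0.677) = -0.726
  psi_2 = theta_2 + phi_1 psi_1 = -0.061 + (-0.677)(-0.726) = 0.430502
Right-hand sides:
  c_0 = sigma^2 (1 + theta_1 psi_1 + theta_2 psi_2) = 2 * (1 + (-0.049)(-0.726) + (-0.061)(0.430502)) = 2 * 1.009313 = 2.018627
  c_1 = sigma^2 (theta_1 + theta_2 psi_1) = 2 * (-0.049 + (-0.061)(-0.726)) = -0.009428
  c_2 = sigma^2 theta_2 = 2 * (-0.061) = -0.122
Equations for k = 0 and k = 1 (AR order 1):
  gamma(0) = phi_1 gamma(1) + c_0
  gamma(1) = phi_1 gamma(0) + c_1
Substituting the second into the first: gamma(0) (1 - phi_1^2) = c_0 + phi_1 c_1, so
  gamma(0) = (c_0 + phi_1 c_1) / (1 - phi_1^2) = (2.018627 + (-0.677)(-0.009428)) / (1 - (-0.677)^2) = 2.02501 / 0.541671 = 3.738449.
Therefore gamma(0) = 3.7384 (to 4 decimal places).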